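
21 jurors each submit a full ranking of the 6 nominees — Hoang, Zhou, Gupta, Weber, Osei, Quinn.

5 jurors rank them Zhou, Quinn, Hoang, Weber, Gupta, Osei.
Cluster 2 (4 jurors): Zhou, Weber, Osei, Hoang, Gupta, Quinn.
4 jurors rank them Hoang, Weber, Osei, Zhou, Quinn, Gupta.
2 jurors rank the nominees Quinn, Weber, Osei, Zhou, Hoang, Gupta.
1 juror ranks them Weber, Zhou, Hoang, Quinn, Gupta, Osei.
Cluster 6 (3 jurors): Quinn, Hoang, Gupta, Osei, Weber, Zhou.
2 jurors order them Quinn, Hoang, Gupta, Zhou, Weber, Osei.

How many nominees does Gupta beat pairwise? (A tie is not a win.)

Gupta against each rival (21 jurors):
Gupta vs Hoang: Gupta preferred on 0 ballots; Hoang wins 21–0.
Gupta vs Zhou: 3+2 = 5 for Gupta, 16 for Zhou — Zhou by 16–5.
Gupta vs Weber: 3+2 = 5 for Gupta, 16 for Weber — Weber by 16–5.
Gupta vs Osei: Gupta, 11–10.
Gupta–Quinn: Quinn 17–4.
Gupta beats Osei; loses to Hoang, Zhou, Weber, Quinn — 1 pairwise win.

1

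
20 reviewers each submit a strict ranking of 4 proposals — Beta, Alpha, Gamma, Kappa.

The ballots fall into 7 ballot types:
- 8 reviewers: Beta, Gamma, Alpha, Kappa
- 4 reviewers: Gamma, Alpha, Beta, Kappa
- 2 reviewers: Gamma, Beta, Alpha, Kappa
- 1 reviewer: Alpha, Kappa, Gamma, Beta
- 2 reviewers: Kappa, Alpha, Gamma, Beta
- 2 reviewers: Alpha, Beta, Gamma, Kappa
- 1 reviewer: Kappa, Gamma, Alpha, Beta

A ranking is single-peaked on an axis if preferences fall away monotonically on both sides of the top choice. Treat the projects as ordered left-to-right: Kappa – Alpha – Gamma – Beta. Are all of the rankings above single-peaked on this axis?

no

Axis positions: Kappa=1, Alpha=2, Gamma=3, Beta=4.
Ballot type 1 (peak Beta at position 4): ranking walks positions 4-3-2-1, expanding outward from the peak — single-peaked.
Ballot type 2 (peak Gamma at position 3): ranking walks positions 3-2-4-1, expanding outward from the peak — single-peaked.
Ballot type 3 (peak Gamma at position 3): ranking walks positions 3-4-2-1, expanding outward from the peak — single-peaked.
Ballot type 4 (peak Alpha at position 2): ranking walks positions 2-1-3-4, expanding outward from the peak — single-peaked.
Ballot type 5 (peak Kappa at position 1): ranking walks positions 1-2-3-4, expanding outward from the peak — single-peaked.
Ballot type 6: ranking walks positions 2-4-3-1; Beta is ranked above Gamma even though Gamma lies between Beta and the peak Alpha on the axis — preferences dip and rise again. Not single-peaked.
Ballot type 7: ranking walks positions 1-3-2-4; Gamma is ranked above Alpha even though Alpha lies between Gamma and the peak Kappa on the axis — preferences dip and rise again. Not single-peaked.
Ballot type 6 violates single-peakedness, so the profile is not single-peaked on this axis.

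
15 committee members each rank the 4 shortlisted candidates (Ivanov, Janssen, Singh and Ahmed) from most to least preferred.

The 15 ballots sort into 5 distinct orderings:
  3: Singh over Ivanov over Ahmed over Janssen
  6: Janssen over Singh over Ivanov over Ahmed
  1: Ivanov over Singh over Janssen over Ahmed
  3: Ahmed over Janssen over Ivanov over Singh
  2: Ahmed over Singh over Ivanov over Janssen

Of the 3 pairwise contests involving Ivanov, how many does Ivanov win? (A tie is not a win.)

Ivanov against each rival (15 committee members):
Ivanov–Janssen: Janssen 9–6.
Ivanov vs Singh: Ivanov is ranked higher on 1+3 = 4 ballots, Singh on 11. Singh wins 11–4.
Ivanov vs Ahmed: 3+6+1 = 10 for Ivanov, 5 for Ahmed — Ivanov by 10–5.
Ivanov beats Ahmed; loses to Janssen, Singh — 1 pairwise win.

1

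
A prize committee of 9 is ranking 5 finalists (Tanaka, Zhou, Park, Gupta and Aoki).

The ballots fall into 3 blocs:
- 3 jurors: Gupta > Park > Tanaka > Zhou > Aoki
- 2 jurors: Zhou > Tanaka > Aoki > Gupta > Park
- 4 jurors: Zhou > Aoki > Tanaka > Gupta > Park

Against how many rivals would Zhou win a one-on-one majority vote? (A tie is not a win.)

Zhou against each rival (9 jurors):
Zhou vs Tanaka: Zhou, 6–3.
Zhou vs Park: Zhou is ranked higher on 2+4 = 6 ballots, Park on 3. Zhou wins 6–3.
Zhou–Gupta: Zhou 6–3.
Zhou vs Aoki: Zhou preferred on 3+2+4 = 9 ballots; Zhou wins 9–0.
Zhou beats Tanaka, Park, Gupta, Aoki — 4 pairwise wins.

4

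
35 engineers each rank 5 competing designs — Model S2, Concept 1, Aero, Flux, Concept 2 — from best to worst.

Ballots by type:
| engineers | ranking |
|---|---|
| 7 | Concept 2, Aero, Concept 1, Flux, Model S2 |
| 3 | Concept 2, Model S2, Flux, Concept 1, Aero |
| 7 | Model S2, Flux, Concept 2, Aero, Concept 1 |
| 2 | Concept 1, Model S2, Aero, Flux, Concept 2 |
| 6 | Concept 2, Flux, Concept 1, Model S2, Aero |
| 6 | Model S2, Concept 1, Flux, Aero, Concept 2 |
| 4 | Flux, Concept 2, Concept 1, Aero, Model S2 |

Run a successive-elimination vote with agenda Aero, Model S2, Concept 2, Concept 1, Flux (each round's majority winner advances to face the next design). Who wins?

Round 1: Aero vs Model S2 — 11–24, Model S2 advances.
Round 2: Model S2 vs Concept 2 — 15–20, Concept 2 advances.
Round 3: Concept 2 vs Concept 1 — 27–8, Concept 2 advances.
Round 4: Concept 2 vs Flux — 16–19, Flux advances.
The agenda winner is Flux.

Flux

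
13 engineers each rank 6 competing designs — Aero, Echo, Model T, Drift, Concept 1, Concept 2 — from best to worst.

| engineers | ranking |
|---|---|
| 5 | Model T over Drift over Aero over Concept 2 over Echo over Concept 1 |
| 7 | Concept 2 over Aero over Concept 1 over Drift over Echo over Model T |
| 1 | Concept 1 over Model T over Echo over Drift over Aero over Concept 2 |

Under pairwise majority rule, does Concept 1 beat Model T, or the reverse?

Ballots ranking Concept 1 above Model T: 7 + 1 = 8.
Ballots ranking Model T above Concept 1: 13 − 8 = 5.
Concept 1 wins the head-to-head 8–5.

Concept 1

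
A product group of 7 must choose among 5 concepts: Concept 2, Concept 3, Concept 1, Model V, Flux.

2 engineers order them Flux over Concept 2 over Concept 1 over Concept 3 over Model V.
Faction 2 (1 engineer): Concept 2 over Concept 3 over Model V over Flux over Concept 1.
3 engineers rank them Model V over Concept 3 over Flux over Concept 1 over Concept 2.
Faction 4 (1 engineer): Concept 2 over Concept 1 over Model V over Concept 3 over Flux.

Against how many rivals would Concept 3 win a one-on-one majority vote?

2

Concept 3 against each rival (7 engineers):
Concept 3 vs Concept 2: Concept 2 wins 4–3.
Concept 3–Concept 1: Concept 3 4–3.
Concept 3 vs Model V: Model V wins 4–3.
Concept 3 vs Flux: Concept 3 preferred on 1+3+1 = 5 ballots; Concept 3 wins 5–2.
Concept 3 beats Concept 1, Flux; loses to Concept 2, Model V — 2 pairwise wins.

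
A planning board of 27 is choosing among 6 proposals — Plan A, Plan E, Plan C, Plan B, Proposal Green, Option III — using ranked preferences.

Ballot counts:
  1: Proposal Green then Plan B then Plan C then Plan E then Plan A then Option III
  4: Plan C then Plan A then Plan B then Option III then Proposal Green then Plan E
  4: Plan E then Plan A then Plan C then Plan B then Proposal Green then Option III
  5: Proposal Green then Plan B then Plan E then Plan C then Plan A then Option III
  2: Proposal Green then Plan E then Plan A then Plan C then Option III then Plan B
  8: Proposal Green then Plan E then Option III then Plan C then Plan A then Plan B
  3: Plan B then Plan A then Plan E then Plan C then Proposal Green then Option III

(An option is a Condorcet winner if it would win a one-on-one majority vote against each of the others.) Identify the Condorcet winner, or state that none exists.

Proposal Green

Pairwise majorities:
Plan A vs Plan E: Plan A is ranked higher on 4+3 = 7 ballots, Plan E on 20. Plan E wins 20–7.
Plan A vs Plan C: Plan A is ranked higher on 4+2+3 = 9 ballots, Plan C on 18. Plan C wins 18–9.
Plan A vs Plan B: 18 to 9, Plan A.
Plan A vs Proposal Green: Plan A preferred on 4+4+3 = 11 ballots; Proposal Green wins 16–11.
Plan A vs Option III: 19 to 8, Plan A.
Plan E vs Plan C: 4+5+2+8+3 = 22 for Plan E, 5 for Plan C — Plan E by 22–5.
Plan E vs Plan B: 4+2+8 = 14 for Plan E, 13 for Plan B — Plan E by 14–13.
Plan E vs Proposal Green: Plan E preferred on 4+3 = 7 ballots; Proposal Green wins 20–7.
Plan E vs Option III: 1+4+5+2+8+3 = 23 for Plan E, 4 for Option III — Plan E by 23–4.
Plan C vs Plan B: Plan C is ranked higher on 4+4+2+8 = 18 ballots, Plan B on 9. Plan C wins 18–9.
Plan C vs Proposal Green: 4+4+3 = 11 for Plan C, 16 for Proposal Green — Proposal Green by 16–11.
Plan C vs Option III: Plan C is ranked higher on 1+4+4+5+2+3 = 19 ballots, Option III on 8. Plan C wins 19–8.
Plan B vs Proposal Green: Plan B is ranked higher on 4+4+3 = 11 ballots, Proposal Green on 16. Proposal Green wins 16–11.
Plan B vs Option III: 17 to 10, Plan B.
Proposal Green vs Option III: Proposal Green preferred on 1+4+5+2+8+3 = 23 ballots; Proposal Green wins 23–4.
Only Proposal Green has no losses; Proposal Green is the Condorcet winner.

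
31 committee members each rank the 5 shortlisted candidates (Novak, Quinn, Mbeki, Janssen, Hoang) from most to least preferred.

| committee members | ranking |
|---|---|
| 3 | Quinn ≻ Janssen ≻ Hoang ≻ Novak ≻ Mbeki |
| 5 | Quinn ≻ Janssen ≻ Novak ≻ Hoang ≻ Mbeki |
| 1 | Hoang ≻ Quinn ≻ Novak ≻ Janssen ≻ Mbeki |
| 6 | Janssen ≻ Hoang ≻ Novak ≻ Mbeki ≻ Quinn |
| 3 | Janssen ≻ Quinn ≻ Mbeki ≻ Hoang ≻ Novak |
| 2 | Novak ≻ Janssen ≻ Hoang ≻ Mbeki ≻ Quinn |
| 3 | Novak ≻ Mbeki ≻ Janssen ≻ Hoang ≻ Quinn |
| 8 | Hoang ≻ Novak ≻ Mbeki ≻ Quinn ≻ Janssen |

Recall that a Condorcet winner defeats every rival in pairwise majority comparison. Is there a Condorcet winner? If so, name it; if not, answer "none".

Head-to-head results (31 committee members):
Novak vs Quinn: Novak preferred on 6+2+3+8 = 19 ballots; Novak wins 19–12.
Novak–Mbeki: Novak 28–3.
Novak vs Janssen: Janssen, 17–14.
Novak vs Hoang: Novak is ranked higher on 5+2+3 = 10 ballots, Hoang on 21. Hoang wins 21–10.
Quinn vs Mbeki: Mbeki, 19–12.
Quinn vs Janssen: 17 to 14, Quinn.
Quinn vs Hoang: Hoang, 20–11.
Mbeki vs Janssen: 11 to 20, Janssen.
Mbeki–Hoang: Hoang 25–6.
Janssen vs Hoang: 3+5+6+3+2+3 = 22 for Janssen, 9 for Hoang — Janssen by 22–9.
No candidate is unbeaten: Novak loses to Janssen; Quinn loses to Novak; Mbeki loses to Novak; Janssen loses to Quinn; Hoang loses to Janssen. In particular Novak → Quinn → Janssen → Novak is a majority cycle — no Condorcet winner exists.

none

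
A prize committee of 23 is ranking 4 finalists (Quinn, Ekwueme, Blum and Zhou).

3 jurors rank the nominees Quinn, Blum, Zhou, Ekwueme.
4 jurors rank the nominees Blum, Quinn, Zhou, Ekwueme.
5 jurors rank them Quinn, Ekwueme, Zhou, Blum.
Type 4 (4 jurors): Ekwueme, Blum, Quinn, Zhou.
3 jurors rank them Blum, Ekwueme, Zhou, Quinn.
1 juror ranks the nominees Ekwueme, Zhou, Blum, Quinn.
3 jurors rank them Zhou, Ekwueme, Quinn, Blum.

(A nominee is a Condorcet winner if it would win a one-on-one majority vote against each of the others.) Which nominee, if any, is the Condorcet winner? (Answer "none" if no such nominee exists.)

none

Check each pair by majority over 23 ballots:
Quinn vs Ekwueme: Quinn, 12–11.
Quinn vs Blum: Blum wins 12–11.
Quinn–Zhou: Quinn 16–7.
Ekwueme vs Blum: Ekwueme, 13–10.
Ekwueme–Zhou: Ekwueme 13–10.
Blum vs Zhou: Blum wins 14–9.
Every nominee loses at least once (Quinn loses to Blum; Ekwueme loses to Quinn; Blum loses to Ekwueme; Zhou loses to Quinn). The majority relation contains the cycle Quinn beats Ekwueme beats Blum beats Quinn, so there is no Condorcet winner.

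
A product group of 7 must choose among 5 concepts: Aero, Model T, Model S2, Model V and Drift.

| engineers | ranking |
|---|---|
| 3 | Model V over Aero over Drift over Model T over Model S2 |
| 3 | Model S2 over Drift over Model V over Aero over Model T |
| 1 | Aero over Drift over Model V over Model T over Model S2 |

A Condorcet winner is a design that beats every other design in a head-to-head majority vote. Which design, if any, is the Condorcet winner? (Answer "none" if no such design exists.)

none

Pairwise majorities:
Aero vs Model T: Aero wins 7–0.
Aero vs Model S2: 3+1 = 4 for Aero, 3 for Model S2 — Aero by 4–3.
Aero vs Model V: Aero is ranked higher on 1 ballot, Model V on 6. Model V wins 6–1.
Aero–Drift: Aero 4–3.
Model T vs Model S2: Model T wins 4–3.
Model T vs Model V: Model T is ranked higher on 0 ballots, Model V on 7. Model V wins 7–0.
Model T vs Drift: Model T preferred on 0 ballots; Drift wins 7–0.
Model S2–Model V: Model V 4–3.
Model S2–Drift: Drift 4–3.
Model V vs Drift: 3 to 4, Drift.
Each design drops at least one matchup (Aero loses to Model V; Model T loses to Aero; Model S2 loses to Aero; Model V loses to Drift; Drift loses to Aero); the cycle Aero beats Drift beats Model V beats Aero rules out a Condorcet winner.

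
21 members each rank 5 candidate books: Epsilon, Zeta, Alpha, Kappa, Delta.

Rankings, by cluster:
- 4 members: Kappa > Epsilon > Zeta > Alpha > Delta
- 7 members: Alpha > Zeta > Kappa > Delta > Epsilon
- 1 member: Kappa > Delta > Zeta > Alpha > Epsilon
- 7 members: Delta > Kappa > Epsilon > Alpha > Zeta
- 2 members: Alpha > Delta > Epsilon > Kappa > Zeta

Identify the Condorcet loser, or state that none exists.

Head-to-head results (21 members):
Epsilon vs Zeta: Epsilon preferred on 4+7+2 = 13 ballots; Epsilon wins 13–8.
Epsilon–Alpha: Epsilon 11–10.
Epsilon–Kappa: Kappa 19–2.
Epsilon vs Delta: 4 to 17, Delta.
Zeta vs Alpha: Zeta is ranked higher on 4+1 = 5 ballots, Alpha on 16. Alpha wins 16–5.
Zeta vs Kappa: Zeta preferred on 7 ballots; Kappa wins 14–7.
Zeta vs Delta: Zeta, 11–10.
Alpha vs Kappa: Kappa wins 12–9.
Alpha vs Delta: Alpha is ranked higher on 4+7+2 = 13 ballots, Delta on 8. Alpha wins 13–8.
Kappa vs Delta: Kappa preferred on 4+7+1 = 12 ballots; Kappa wins 12–9.
Every book wins at least one matchup (Epsilon beats Zeta; Zeta beats Delta; Alpha beats Zeta; Kappa beats Epsilon; Delta beats Epsilon), so there is no Condorcet loser.

none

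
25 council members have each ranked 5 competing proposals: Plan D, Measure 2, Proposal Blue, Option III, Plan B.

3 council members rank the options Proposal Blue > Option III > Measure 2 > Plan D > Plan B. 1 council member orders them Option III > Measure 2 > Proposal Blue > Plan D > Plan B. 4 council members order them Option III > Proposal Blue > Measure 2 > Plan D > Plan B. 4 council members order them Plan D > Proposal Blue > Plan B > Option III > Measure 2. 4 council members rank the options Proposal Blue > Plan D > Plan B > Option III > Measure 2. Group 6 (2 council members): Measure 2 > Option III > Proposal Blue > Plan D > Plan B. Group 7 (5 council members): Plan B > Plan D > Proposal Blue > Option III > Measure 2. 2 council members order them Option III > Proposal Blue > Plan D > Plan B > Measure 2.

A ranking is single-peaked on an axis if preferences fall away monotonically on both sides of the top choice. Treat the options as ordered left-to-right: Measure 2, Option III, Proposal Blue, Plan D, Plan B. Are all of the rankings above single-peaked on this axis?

Axis positions: Measure 2=1, Option III=2, Proposal Blue=3, Plan D=4, Plan B=5.
Group 1 (peak Proposal Blue at position 3): ranking walks positions 3-2-1-4-5, expanding outward from the peak — single-peaked.
Group 2 (peak Option III at position 2): ranking walks positions 2-1-3-4-5, expanding outward from the peak — single-peaked.
Group 3 (peak Option III at position 2): ranking walks positions 2-3-1-4-5, expanding outward from the peak — single-peaked.
Group 4 (peak Plan D at position 4): ranking walks positions 4-3-5-2-1, expanding outward from the peak — single-peaked.
Group 5 (peak Proposal Blue at position 3): ranking walks positions 3-4-5-2-1, expanding outward from the peak — single-peaked.
Group 6 (peak Measure 2 at position 1): ranking walks positions 1-2-3-4-5, expanding outward from the peak — single-peaked.
Group 7 (peak Plan B at position 5): ranking walks positions 5-4-3-2-1, expanding outward from the peak — single-peaked.
Group 8 (peak Option III at position 2): ranking walks positions 2-3-4-5-1, expanding outward from the peak — single-peaked.
Every ranking is single-peaked on this axis.

yes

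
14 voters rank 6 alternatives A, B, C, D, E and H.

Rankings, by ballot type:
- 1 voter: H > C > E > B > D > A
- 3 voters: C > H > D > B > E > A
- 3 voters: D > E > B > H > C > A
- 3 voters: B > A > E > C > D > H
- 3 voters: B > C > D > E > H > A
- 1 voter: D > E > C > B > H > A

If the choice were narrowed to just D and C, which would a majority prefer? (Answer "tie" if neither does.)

C

Ballots ranking D above C: 3 + 1 = 4.
Ballots ranking C above D: 14 − 4 = 10.
C wins the head-to-head 10–4.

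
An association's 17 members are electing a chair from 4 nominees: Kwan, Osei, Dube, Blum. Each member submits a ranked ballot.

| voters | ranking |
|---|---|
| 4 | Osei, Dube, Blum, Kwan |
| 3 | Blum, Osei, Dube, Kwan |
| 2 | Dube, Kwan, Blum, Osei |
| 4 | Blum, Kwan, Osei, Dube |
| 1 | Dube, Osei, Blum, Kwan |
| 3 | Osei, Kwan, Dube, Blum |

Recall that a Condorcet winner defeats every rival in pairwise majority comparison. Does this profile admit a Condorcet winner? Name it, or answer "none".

none

Head-to-head results (17 voters):
Kwan vs Osei: 6 to 11, Osei.
Kwan vs Dube: Kwan is ranked higher on 4+3 = 7 ballots, Dube on 10. Dube wins 10–7.
Kwan vs Blum: Kwan preferred on 2+3 = 5 ballots; Blum wins 12–5.
Osei vs Dube: 14 to 3, Osei.
Osei vs Blum: 8 to 9, Blum.
Dube vs Blum: 10 to 7, Dube.
Each candidate drops at least one matchup (Kwan loses to Osei; Osei loses to Blum; Dube loses to Osei; Blum loses to Dube); the cycle Osei → Dube → Blum → Osei rules out a Condorcet winner.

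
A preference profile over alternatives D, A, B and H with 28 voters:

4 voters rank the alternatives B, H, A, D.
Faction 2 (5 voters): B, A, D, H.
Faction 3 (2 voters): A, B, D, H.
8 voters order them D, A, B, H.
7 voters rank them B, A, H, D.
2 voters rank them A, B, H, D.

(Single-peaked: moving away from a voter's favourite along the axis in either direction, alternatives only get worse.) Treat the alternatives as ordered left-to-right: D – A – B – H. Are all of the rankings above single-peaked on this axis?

Axis positions: D=1, A=2, B=3, H=4.
Faction 1 (peak B at position 3): ranking walks positions 3-4-2-1, expanding outward from the peak — single-peaked.
Faction 2 (peak B at position 3): ranking walks positions 3-2-1-4, expanding outward from the peak — single-peaked.
Faction 3 (peak A at position 2): ranking walks positions 2-3-1-4, expanding outward from the peak — single-peaked.
Faction 4 (peak D at position 1): ranking walks positions 1-2-3-4, expanding outward from the peak — single-peaked.
Faction 5 (peak B at position 3): ranking walks positions 3-2-4-1, expanding outward from the peak — single-peaked.
Faction 6 (peak A at position 2): ranking walks positions 2-3-4-1, expanding outward from the peak — single-peaked.
Every ranking is single-peaked on this axis.

yes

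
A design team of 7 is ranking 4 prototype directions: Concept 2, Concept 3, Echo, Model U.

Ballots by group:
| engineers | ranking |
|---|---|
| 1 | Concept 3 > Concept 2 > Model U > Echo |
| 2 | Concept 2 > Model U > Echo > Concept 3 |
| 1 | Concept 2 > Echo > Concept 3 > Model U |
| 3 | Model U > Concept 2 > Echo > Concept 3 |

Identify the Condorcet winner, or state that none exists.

Check each pair by majority over 7 ballots:
Concept 2 vs Concept 3: 2+1+3 = 6 for Concept 2, 1 for Concept 3 — Concept 2 by 6–1.
Concept 2 vs Echo: Concept 2 is ranked higher on 1+2+1+3 = 7 ballots, Echo on 0. Concept 2 wins 7–0.
Concept 2 vs Model U: 4 to 3, Concept 2.
Concept 3 vs Echo: 1 to 6, Echo.
Concept 3 vs Model U: Concept 3 preferred on 1+1 = 2 ballots; Model U wins 5–2.
Echo vs Model U: 1 for Echo, 6 for Model U — Model U by 6–1.
Concept 2 defeats every rival head-to-head and is the Condorcet winner.

Concept 2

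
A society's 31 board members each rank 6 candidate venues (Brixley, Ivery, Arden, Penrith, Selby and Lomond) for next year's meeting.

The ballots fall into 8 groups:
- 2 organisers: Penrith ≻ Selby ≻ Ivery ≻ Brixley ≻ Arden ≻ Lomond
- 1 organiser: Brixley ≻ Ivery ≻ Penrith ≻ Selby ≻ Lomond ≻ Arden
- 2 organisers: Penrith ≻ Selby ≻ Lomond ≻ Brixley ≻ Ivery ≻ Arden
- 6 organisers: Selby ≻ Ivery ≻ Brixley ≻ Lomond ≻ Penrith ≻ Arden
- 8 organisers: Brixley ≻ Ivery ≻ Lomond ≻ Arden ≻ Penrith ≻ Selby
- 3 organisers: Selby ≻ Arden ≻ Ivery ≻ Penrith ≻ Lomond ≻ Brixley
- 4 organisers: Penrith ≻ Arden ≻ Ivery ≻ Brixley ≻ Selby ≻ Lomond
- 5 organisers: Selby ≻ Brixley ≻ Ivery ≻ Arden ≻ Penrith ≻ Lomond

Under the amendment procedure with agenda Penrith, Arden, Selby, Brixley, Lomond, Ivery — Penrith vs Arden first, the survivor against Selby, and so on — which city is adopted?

Round 1: Penrith vs Arden — 15–16, Arden advances.
Round 2: Arden vs Selby — 12–19, Selby advances.
Round 3: Selby vs Brixley — 18–13, Selby advances.
Round 4: Selby vs Lomond — 23–8, Selby advances.
Round 5: Selby vs Ivery — 18–13, Selby advances.
Selby survives the agenda.

Selby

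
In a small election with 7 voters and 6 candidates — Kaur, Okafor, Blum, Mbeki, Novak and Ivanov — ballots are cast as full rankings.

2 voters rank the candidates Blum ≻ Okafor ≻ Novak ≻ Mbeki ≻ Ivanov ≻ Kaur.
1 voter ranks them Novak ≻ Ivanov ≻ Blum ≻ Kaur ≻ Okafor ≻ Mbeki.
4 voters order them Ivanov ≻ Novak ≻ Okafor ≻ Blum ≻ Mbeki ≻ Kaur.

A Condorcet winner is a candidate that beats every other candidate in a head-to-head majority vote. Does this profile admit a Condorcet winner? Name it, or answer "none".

Ivanov

Head-to-head results (7 voters):
Kaur vs Okafor: Okafor wins 6–1.
Kaur vs Blum: Blum wins 7–0.
Kaur vs Mbeki: Mbeki, 6–1.
Kaur vs Novak: Novak, 7–0.
Kaur vs Ivanov: Ivanov wins 7–0.
Okafor–Blum: Okafor 4–3.
Okafor vs Mbeki: Okafor, 7–0.
Okafor–Novak: Novak 5–2.
Okafor vs Ivanov: Ivanov, 5–2.
Blum vs Mbeki: Blum, 7–0.
Blum–Novak: Novak 5–2.
Blum–Ivanov: Ivanov 5–2.
Mbeki vs Novak: Novak wins 7–0.
Mbeki vs Ivanov: Ivanov, 5–2.
Novak–Ivanov: Ivanov 4–3.
Only Ivanov has no losses; Ivanov is the Condorcet winner.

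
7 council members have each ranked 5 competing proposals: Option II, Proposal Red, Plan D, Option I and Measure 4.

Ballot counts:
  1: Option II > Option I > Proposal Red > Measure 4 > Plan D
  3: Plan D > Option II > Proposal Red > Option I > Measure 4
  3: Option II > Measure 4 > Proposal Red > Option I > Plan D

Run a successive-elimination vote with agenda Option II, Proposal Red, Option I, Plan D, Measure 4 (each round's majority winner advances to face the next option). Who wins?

Option II

Round 1: Option II vs Proposal Red — 7–0, Option II advances.
Round 2: Option II vs Option I — 7–0, Option II advances.
Round 3: Option II vs Plan D — 4–3, Option II advances.
Round 4: Option II vs Measure 4 — 7–0, Option II advances.
Option II survives the agenda.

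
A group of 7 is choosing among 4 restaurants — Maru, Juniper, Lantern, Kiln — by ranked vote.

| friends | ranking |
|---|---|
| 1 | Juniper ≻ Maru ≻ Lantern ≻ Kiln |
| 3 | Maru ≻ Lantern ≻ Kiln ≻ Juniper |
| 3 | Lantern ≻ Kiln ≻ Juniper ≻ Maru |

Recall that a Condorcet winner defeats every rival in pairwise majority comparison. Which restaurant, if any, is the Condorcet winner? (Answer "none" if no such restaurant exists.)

none

Pairwise majorities:
Maru–Juniper: Juniper 4–3.
Maru vs Lantern: Maru, 4–3.
Maru–Kiln: Maru 4–3.
Juniper–Lantern: Lantern 6–1.
Juniper vs Kiln: Kiln, 6–1.
Lantern vs Kiln: Lantern, 7–0.
Every restaurant loses at least once (Maru loses to Juniper; Juniper loses to Lantern; Lantern loses to Maru; Kiln loses to Maru). The majority relation contains the cycle Maru > Lantern > Juniper > Maru, so there is no Condorcet winner.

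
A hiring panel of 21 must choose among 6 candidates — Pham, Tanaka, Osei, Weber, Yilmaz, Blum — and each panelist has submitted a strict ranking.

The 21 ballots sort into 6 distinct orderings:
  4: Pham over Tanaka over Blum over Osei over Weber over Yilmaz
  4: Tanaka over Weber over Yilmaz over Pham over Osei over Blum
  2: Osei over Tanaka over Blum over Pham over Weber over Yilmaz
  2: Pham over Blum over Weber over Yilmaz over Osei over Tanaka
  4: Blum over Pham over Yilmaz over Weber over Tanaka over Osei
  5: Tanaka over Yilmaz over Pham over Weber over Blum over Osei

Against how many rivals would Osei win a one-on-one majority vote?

Osei against each rival (21 committee members):
Osei vs Pham: Osei preferred on 2 ballots; Pham wins 19–2.
Osei vs Tanaka: Osei preferred on 2+2 = 4 ballots; Tanaka wins 17–4.
Osei vs Weber: Weber, 15–6.
Osei vs Yilmaz: Osei preferred on 4+2 = 6 ballots; Yilmaz wins 15–6.
Osei vs Blum: Osei preferred on 4+2 = 6 ballots; Blum wins 15–6.
Osei beats no one; loses to Pham, Tanaka, Weber, Yilmaz, Blum — 0 pairwise wins.

0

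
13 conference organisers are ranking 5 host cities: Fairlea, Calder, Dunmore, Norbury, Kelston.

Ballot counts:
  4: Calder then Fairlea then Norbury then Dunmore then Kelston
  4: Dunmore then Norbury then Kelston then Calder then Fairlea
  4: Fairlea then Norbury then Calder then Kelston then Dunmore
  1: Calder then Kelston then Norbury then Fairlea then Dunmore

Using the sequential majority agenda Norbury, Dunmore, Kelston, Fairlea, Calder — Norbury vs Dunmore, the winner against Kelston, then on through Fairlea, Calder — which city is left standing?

Round 1: Norbury vs Dunmore — 9–4, Norbury advances.
Round 2: Norbury vs Kelston — 12–1, Norbury advances.
Round 3: Norbury vs Fairlea — 5–8, Fairlea advances.
Round 4: Fairlea vs Calder — 4–9, Calder advances.
The agenda winner is Calder.

Calder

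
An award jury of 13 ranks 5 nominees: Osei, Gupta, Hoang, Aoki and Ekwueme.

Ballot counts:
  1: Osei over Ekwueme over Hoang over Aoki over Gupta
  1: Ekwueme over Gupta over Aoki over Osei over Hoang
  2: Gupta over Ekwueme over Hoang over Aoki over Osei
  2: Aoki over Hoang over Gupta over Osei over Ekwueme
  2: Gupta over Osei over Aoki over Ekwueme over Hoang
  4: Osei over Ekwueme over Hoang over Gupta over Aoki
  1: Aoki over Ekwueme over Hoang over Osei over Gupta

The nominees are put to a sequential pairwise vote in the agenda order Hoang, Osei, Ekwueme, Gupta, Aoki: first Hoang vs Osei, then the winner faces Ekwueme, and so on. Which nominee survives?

Gupta

Round 1: Hoang vs Osei — 5–8, Osei advances.
Round 2: Osei vs Ekwueme — 9–4, Osei advances.
Round 3: Osei vs Gupta — 6–7, Gupta advances.
Round 4: Gupta vs Aoki — 9–4, Gupta advances.
Gupta survives the agenda.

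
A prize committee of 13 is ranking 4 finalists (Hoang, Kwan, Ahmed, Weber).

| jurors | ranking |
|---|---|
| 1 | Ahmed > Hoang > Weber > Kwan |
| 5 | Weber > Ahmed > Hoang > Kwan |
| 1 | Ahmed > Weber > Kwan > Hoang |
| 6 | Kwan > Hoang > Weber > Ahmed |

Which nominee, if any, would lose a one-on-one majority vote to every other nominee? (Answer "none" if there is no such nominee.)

Head-to-head results (13 jurors):
Hoang vs Kwan: Hoang preferred on 1+5 = 6 ballots; Kwan wins 7–6.
Hoang vs Ahmed: Ahmed wins 7–6.
Hoang vs Weber: Hoang wins 7–6.
Kwan vs Ahmed: Ahmed, 7–6.
Kwan–Weber: Weber 7–6.
Ahmed vs Weber: Weber, 11–2.
Each nominee has at least one pairwise win (Hoang beats Weber; Kwan beats Hoang; Ahmed beats Hoang; Weber beats Kwan) — no Condorcet loser.

none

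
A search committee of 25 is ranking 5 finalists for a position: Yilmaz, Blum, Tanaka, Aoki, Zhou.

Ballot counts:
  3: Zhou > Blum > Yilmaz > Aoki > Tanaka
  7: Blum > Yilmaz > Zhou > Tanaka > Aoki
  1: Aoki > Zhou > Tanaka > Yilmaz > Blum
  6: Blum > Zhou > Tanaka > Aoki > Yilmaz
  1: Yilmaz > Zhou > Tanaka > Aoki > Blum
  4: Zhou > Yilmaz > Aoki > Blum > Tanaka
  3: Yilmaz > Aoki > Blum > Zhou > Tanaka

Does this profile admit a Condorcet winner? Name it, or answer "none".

Head-to-head results (25 committee members):
Yilmaz vs Blum: Blum wins 16–9.
Yilmaz vs Tanaka: Yilmaz wins 18–7.
Yilmaz vs Aoki: Yilmaz wins 18–7.
Yilmaz–Zhou: Zhou 14–11.
Blum vs Tanaka: Blum wins 23–2.
Blum vs Aoki: Blum wins 16–9.
Blum vs Zhou: Blum, 16–9.
Tanaka vs Aoki: Tanaka, 14–11.
Tanaka vs Zhou: Zhou, 25–0.
Aoki vs Zhou: Zhou, 21–4.
Blum wins every pairwise contest, so Blum is the Condorcet winner.

Blum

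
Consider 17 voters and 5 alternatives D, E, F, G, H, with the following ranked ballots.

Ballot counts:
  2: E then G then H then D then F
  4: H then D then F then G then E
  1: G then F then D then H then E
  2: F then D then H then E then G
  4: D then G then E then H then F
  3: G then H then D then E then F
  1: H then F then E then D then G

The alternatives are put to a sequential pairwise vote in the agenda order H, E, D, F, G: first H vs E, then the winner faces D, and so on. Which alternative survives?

G

Round 1: H vs E — 11–6, H advances.
Round 2: H vs D — 10–7, H advances.
Round 3: H vs F — 14–3, H advances.
Round 4: H vs G — 7–10, G advances.
The agenda winner is G.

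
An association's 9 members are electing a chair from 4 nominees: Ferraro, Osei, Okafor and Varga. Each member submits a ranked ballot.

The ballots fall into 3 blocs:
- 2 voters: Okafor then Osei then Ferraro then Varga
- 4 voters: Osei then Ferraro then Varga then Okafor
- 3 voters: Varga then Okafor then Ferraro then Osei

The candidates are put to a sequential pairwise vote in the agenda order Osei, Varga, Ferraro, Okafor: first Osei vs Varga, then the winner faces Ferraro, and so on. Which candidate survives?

Okafor

Round 1: Osei vs Varga — 6–3, Osei advances.
Round 2: Osei vs Ferraro — 6–3, Osei advances.
Round 3: Osei vs Okafor — 4–5, Okafor advances.
The agenda winner is Okafor.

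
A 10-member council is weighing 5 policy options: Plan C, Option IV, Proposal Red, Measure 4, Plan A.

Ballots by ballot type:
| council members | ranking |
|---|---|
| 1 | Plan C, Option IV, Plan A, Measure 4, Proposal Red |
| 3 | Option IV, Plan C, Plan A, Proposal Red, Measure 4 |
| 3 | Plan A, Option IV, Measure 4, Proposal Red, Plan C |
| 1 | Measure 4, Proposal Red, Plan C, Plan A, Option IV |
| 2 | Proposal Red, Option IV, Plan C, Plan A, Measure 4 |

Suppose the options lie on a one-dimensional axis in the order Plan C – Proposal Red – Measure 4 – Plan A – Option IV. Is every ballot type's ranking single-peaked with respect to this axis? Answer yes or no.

Axis positions: Plan C=1, Proposal Red=2, Measure 4=3, Plan A=4, Option IV=5.
Ballot type 1: ranking walks positions 1-5-4-3-2; Option IV is ranked above Proposal Red even though Proposal Red lies between Option IV and the peak Plan C on the axis — preferences dip and rise again. Not single-peaked.
Ballot type 2: ranking walks positions 5-1-4-2-3; Plan C is ranked above Plan A even though Plan A lies between Plan C and the peak Option IV on the axis — preferences dip and rise again. Not single-peaked.
Ballot type 3 (peak Plan A at position 4): ranking walks positions 4-5-3-2-1, expanding outward from the peak — single-peaked.
Ballot type 4 (peak Measure 4 at position 3): ranking walks positions 3-2-1-4-5, expanding outward from the peak — single-peaked.
Ballot type 5: ranking walks positions 2-5-1-4-3; Option IV is ranked above Measure 4 even though Measure 4 lies between Option IV and the peak Proposal Red on the axis — preferences dip and rise again. Not single-peaked.
Ballot type 1 violates single-peakedness, so the profile is not single-peaked on this axis.

no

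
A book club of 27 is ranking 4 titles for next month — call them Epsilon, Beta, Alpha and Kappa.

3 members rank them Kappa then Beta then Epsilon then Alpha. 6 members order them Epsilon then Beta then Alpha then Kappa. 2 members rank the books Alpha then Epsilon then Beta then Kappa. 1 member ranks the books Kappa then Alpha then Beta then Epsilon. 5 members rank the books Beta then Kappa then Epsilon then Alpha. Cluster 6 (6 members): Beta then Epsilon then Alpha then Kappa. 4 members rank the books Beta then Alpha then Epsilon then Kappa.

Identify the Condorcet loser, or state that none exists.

Head-to-head results (27 members):
Epsilon–Beta: Beta 19–8.
Epsilon vs Alpha: Epsilon, 20–7.
Epsilon vs Kappa: Epsilon preferred on 6+2+6+4 = 18 ballots; Epsilon wins 18–9.
Beta vs Alpha: 3+6+5+6+4 = 24 for Beta, 3 for Alpha — Beta by 24–3.
Beta vs Kappa: Beta is ranked higher on 6+2+5+6+4 = 23 ballots, Kappa on 4. Beta wins 23–4.
Alpha vs Kappa: Alpha wins 18–9.
Kappa is beaten in every head-to-head and is the Condorcet loser.

Kappa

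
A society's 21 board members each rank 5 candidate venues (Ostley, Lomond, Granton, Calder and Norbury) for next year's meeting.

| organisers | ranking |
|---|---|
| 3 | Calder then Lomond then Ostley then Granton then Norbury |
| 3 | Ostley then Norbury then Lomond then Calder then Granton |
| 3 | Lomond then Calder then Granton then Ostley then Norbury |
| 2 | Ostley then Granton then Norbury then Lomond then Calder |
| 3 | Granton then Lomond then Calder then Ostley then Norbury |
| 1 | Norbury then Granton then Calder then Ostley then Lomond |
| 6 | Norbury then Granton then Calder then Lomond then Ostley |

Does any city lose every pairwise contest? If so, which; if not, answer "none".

Pairwise majorities:
Ostley vs Lomond: 3+2+1 = 6 for Ostley, 15 for Lomond — Lomond by 15–6.
Ostley vs Granton: Ostley preferred on 3+3+2 = 8 ballots; Granton wins 13–8.
Ostley vs Calder: Calder wins 16–5.
Ostley vs Norbury: Ostley wins 14–7.
Lomond–Granton: Granton 12–9.
Lomond vs Calder: 11 to 10, Lomond.
Lomond vs Norbury: Norbury, 12–9.
Granton vs Calder: Granton is ranked higher on 2+3+1+6 = 12 ballots, Calder on 9. Granton wins 12–9.
Granton vs Norbury: Granton wins 11–10.
Calder–Norbury: Norbury 12–9.
Each city has at least one pairwise win (Ostley beats Norbury; Lomond beats Ostley; Granton beats Ostley; Calder beats Ostley; Norbury beats Lomond) — no Condorcet loser.

none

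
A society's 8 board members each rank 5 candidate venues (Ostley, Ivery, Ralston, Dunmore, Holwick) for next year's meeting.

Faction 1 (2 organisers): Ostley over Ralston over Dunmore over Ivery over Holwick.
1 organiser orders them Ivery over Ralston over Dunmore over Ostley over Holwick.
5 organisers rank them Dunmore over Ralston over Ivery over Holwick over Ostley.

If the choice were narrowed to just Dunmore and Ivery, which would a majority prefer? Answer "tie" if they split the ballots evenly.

Dunmore

Ballots ranking Dunmore above Ivery: 2 + 5 = 7.
Ballots ranking Ivery above Dunmore: 8 − 7 = 1.
Dunmore wins the head-to-head 7–1.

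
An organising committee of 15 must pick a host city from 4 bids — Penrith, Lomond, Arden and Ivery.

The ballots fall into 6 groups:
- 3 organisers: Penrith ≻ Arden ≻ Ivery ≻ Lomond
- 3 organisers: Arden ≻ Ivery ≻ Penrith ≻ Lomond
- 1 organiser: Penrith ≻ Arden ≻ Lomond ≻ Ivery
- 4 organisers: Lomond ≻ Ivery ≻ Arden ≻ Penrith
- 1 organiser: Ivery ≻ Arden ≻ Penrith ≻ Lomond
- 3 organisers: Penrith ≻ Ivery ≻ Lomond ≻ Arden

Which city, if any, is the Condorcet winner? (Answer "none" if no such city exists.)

Ivery

Check each pair by majority over 15 ballots:
Penrith vs Lomond: Penrith wins 11–4.
Penrith vs Arden: Arden, 8–7.
Penrith–Ivery: Ivery 8–7.
Lomond vs Arden: Arden, 8–7.
Lomond vs Ivery: Ivery, 10–5.
Arden–Ivery: Ivery 8–7.
Ivery defeats every rival head-to-head and is the Condorcet winner.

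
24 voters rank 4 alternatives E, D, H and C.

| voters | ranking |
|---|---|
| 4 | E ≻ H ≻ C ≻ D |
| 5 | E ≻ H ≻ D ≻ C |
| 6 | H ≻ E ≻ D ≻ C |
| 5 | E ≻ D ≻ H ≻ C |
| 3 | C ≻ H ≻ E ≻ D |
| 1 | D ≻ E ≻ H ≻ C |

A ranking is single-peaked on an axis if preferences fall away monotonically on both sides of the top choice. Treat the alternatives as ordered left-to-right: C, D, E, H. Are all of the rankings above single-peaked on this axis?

no

Axis positions: C=1, D=2, E=3, H=4.
Group 1: ranking walks positions 3-4-1-2; C is ranked above D even though D lies between C and the peak E on the axis — preferences dip and rise again. Not single-peaked.
Group 2 (peak E at position 3): ranking walks positions 3-4-2-1, expanding outward from the peak — single-peaked.
Group 3 (peak H at position 4): ranking walks positions 4-3-2-1, expanding outward from the peak — single-peaked.
Group 4 (peak E at position 3): ranking walks positions 3-2-4-1, expanding outward from the peak — single-peaked.
Group 5: ranking walks positions 1-4-3-2; H is ranked above D even though D lies between H and the peak C on the axis — preferences dip and rise again. Not single-peaked.
Group 6 (peak D at position 2): ranking walks positions 2-3-4-1, expanding outward from the peak — single-peaked.
Group 1 violates single-peakedness, so the profile is not single-peaked on this axis.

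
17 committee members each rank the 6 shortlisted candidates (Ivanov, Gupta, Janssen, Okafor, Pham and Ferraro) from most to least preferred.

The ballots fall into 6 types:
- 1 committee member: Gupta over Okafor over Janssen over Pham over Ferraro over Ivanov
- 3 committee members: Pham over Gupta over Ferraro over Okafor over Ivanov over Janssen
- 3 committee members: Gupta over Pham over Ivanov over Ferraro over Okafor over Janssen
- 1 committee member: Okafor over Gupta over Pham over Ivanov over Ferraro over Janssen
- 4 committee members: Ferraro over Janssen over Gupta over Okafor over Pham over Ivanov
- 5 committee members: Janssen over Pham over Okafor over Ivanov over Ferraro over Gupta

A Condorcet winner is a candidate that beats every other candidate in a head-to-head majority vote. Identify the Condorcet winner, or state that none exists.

Head-to-head results (17 committee members):
Ivanov vs Gupta: Gupta wins 12–5.
Ivanov–Janssen: Janssen 10–7.
Ivanov vs Okafor: Okafor wins 14–3.
Ivanov vs Pham: Pham wins 17–0.
Ivanov vs Ferraro: Ivanov, 9–8.
Gupta vs Janssen: Janssen, 9–8.
Gupta vs Okafor: Gupta wins 11–6.
Gupta vs Pham: Gupta, 9–8.
Gupta–Ferraro: Ferraro 9–8.
Janssen–Okafor: Janssen 9–8.
Janssen vs Pham: Janssen, 10–7.
Janssen–Ferraro: Ferraro 11–6.
Okafor–Pham: Pham 11–6.
Okafor vs Ferraro: Ferraro wins 10–7.
Pham vs Ferraro: Pham wins 13–4.
Each candidate drops at least one matchup (Ivanov loses to Gupta; Gupta loses to Janssen; Janssen loses to Ferraro; Okafor loses to Gupta; Pham loses to Gupta; Ferraro loses to Ivanov); the cycle Ivanov > Ferraro > Gupta > Ivanov rules out a Condorcet winner.

none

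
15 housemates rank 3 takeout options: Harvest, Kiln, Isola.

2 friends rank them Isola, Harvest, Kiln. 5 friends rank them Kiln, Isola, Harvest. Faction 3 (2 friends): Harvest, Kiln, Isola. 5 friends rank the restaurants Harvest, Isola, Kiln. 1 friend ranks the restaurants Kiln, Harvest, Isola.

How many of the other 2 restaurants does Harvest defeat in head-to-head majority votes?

2

Harvest against each rival (15 friends):
Harvest vs Kiln: Harvest is ranked higher on 2+2+5 = 9 ballots, Kiln on 6. Harvest wins 9–6.
Harvest vs Isola: Harvest, 8–7.
Harvest beats Kiln, Isola — 2 pairwise wins.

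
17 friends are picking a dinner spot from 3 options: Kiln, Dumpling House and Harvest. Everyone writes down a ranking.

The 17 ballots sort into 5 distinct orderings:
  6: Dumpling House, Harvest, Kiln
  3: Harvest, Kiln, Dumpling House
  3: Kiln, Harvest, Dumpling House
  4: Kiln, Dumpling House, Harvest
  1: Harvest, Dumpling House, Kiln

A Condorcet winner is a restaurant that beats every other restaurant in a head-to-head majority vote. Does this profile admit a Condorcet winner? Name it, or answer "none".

Head-to-head results (17 friends):
Kiln vs Dumpling House: Kiln, 10–7.
Kiln–Harvest: Harvest 10–7.
Dumpling House vs Harvest: Dumpling House wins 10–7.
Each restaurant drops at least one matchup (Kiln loses to Harvest; Dumpling House loses to Kiln; Harvest loses to Dumpling House); the cycle Kiln beats Dumpling House beats Harvest beats Kiln rules out a Condorcet winner.

none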